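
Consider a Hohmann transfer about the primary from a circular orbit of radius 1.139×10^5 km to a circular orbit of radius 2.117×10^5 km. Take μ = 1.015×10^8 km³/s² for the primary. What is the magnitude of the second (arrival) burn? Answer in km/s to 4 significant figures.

Semi-major axis of the transfer orbit: a_t = (1.139×10^5 + 2.117×10^5)/2 = 1.628×10^5 km.
On the circular orbit at r = 2.117×10^5 km, v_c = √(μ/r) = 21.896 km/s.
Transfer-orbit speed at the same r (vis-viva, a = a_t): v_t = √[μ(2/r − 1/a_t)] = 18.315 km/s.
Δv₂ = |v_t − v_c| = |18.315 − 21.896| = 3.581 km/s.

Δv₂ = 3.581 km/s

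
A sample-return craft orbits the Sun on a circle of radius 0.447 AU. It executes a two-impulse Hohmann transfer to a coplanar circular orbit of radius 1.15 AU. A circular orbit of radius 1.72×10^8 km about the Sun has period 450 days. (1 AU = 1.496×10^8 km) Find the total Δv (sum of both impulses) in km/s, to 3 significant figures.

From Kepler's third law T² = 4π²r³/μ at r = 1.72×10^8 km, T = 450 days = 450 × 86400 s = 3.888×10^7 s: μ = 4π²r³/T² = 1.32890×10^11 km³/s².
In km: r₁ = 0.447 × 1.496×10^8 = 6.68712×10^7 km; r₂ = 1.15 × 1.496×10^8 = 1.7204×10^8 km.
Semi-major axis of the transfer orbit: a_t = (6.68712×10^7 + 1.7204×10^8)/2 = 1.194556×10^8 km.
Circular speed at r₁: v₁ = √(μ/r₁) = √(1.32890×10^11/6.68712×10^7) = 44.579 km/s.
On the transfer ellipse at r₁, v² = μ(2/r − 1/a) gives v_p = √[μ(2/r₁ − 1/a_t)] = 53.498 km/s.
First burn Δv₁ = |v_p − v₁| = 8.919 km/s.
At r₂, v₂ = √(μ/r₂) = 27.7928 km/s.
Transfer-orbit speed at r₂: v_a = √[μ(2/r₂ − 1/a_t)] = 20.7945 km/s.
Second burn Δv₂ = |v₂ − v_a| = 6.998 km/s.
Δv = Δv₁ + Δv₂ = 8.919 + 6.998 = 15.92 km/s.

Δv = 15.9 km/s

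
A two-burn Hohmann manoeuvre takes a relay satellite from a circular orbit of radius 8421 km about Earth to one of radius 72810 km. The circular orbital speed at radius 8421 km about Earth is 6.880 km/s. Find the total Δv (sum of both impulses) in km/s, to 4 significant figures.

Δv = 3.606 km/s

From the circular-orbit relation v² = μ/r at r = 8421 km: μ = v²r = (6.880)² × 8421 = 3.98603×10^5 km³/s².
Semi-major axis of the transfer orbit: a_t = (8421 + 72810)/2 = 40615.5 km.
Circular speed at r₁: v₁ = √(μ/r₁) = √(3.98603×10^5/8421) = 6.880 km/s.
On the transfer ellipse at r₁, vis-viva equation gives v_p = √[μ(2/r₁ − 1/a_t)] = 9.212 km/s.
First burn Δv₁ = |v_p − v₁| = 2.332 km/s.
At r₂, v₂ = √(μ/r₂) = 2.3398 km/s.
Transfer-orbit speed at r₂: v_a = √[μ(2/r₂ − 1/a_t)] = 1.0654 km/s.
Second burn Δv₂ = |v₂ − v_a| = 1.274 km/s.
Total Δv = Δv₁ + Δv₂ = 3.606 km/s.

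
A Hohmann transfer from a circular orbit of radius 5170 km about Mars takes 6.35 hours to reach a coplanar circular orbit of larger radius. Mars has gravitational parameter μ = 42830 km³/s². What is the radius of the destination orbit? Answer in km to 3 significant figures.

Transfer time t = 6.35 hours = 22860 s, and t = π√(a_t³/μ).
So a_t = (μ t²/π²)^(1/3) = (42830 × (22860)² / π²)^(1/3) = 13138 km.
Since a_t = (r₁ + r₂)/2, r₂ = 2a_t − r₁ = 2×13138 − 5170 = 21106 km.

r₂ = 21100 km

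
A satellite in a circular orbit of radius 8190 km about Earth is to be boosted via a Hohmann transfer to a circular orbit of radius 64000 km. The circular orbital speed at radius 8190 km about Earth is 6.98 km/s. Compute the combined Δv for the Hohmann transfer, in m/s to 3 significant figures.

From the circular-orbit relation v² = μ/r at r = 8190 km: μ = v²r = (6.98)² × 8190 = 3.99020×10^5 km³/s².
Transfer-ellipse semi-major axis a_t = (r₁ + r₂)/2 = (8190 + 64000)/2 = 36095 km.
Circular speed at r₁: v₁ = √(μ/r₁) = √(3.99020×10^5/8190) = 6.980 km/s.
Transfer-orbit speed at r₁ (vis-viva): v_p = √[μ(2/r₁ − 1/a_t)] = 9.294 km/s.
First burn Δv₁ = |v_p − v₁| = 2.314 km/s.
At r₂, v₂ = √(μ/r₂) = 2.497 km/s.
Transfer-orbit speed at r₂: v_a = √[μ(2/r₂ − 1/a_t)] = 1.189 km/s.
Second burn Δv₂ = |v₂ − v_a| = 1.308 km/s.
Total Δv = Δv₁ + Δv₂ = 3.622 km/s.

Δv = 3620 m/s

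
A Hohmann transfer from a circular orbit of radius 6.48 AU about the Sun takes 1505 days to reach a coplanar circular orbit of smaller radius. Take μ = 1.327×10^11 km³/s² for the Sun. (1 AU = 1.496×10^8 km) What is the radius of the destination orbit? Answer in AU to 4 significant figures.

In km: r₁ = 6.48 × 1.496×10^8 = 9.69408×10^8 km.
Transfer time t = 1505 days = 1.30032×10^8 s, and t = π√(a_t³/μ).
So a_t = (μ t²/π²)^(1/3) = (1.327×10^11 × (1.30032×10^8)² / π²)^(1/3) = 6.1032×10^8 km.
Since a_t = (r₁ + r₂)/2, r₂ = 2a_t − r₁ = 2×6.1032×10^8 − 9.69408×10^8 = 2.51232×10^8 km.
In AU: r₂ = 2.51232×10^8 / 1.496×10^8 = 1.679 AU.

r₂ = 1.679 AU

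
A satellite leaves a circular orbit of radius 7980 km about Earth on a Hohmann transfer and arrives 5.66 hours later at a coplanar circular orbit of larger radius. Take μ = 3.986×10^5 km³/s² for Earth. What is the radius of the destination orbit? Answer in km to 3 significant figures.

Transfer time t = 5.66 hours = 20376 s, and t = π√(a_t³/μ).
So a_t = (μ t²/π²)^(1/3) = (3.986×10^5 × (20376)² / π²)^(1/3) = 25595 km.
Since a_t = (r₁ + r₂)/2, r₂ = 2a_t − r₁ = 2×25595 − 7980 = 43210 km.

r₂ = 43200 km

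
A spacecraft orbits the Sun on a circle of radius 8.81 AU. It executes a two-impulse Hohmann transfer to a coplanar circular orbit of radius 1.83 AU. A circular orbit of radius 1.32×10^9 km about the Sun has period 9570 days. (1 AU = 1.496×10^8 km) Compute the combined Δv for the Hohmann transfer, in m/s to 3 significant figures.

From Kepler's third law T² = 4π²r³/μ at r = 1.32×10^9 km, T = 9570 days = 9570 × 86400 s = 8.26848×10^8 s: μ = 4π²r³/T² = 1.32810×10^11 km³/s².
In km: r₁ = 8.81 × 1.496×10^8 = 1.317976×10^9 km; r₂ = 1.83 × 1.496×10^8 = 2.73768×10^8 km.
The Hohmann ellipse has a_t = (r₁ + r₂)/2 = 7.95872×10^8 km.
At r₁ the circular-orbit speed is v₁ = √(μ/r₁) = 10.0383 km/s.
On the transfer ellipse at r₁, v² = μ(2/r − 1/a) gives v_a = √[μ(2/r₁ − 1/a_t)] = 5.88750 km/s.
First burn Δv₁ = |v_a − v₁| = 4.151 km/s.
Circular speed at r₂: v₂ = √(μ/r₂) = 22.0254 km/s.
Transfer-orbit speed at r₂: v_p = √[μ(2/r₂ − 1/a_t)] = 28.3437 km/s.
Second burn Δv₂ = |v₂ − v_p| = 6.318 km/s.
Δv = Δv₁ + Δv₂ = 4.151 + 6.318 = 10.47 km/s.

Δv = 10500 m/s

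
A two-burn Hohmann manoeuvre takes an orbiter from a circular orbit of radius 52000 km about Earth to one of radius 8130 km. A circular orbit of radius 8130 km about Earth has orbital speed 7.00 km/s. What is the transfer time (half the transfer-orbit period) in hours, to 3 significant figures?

From the circular-orbit relation v² = μ/r at r = 8130 km: μ = v²r = (7.00)² × 8130 = 3.98370×10^5 km³/s².
The Hohmann ellipse has a_t = (r₁ + r₂)/2 = 30065 km.
Transfer time t = π√(a_t³/μ) = π√((30065)³ / 3.98370×10^5) = 25950 s.
Converting: 25950 s ÷ 3600 s/hour = 7.21 hours.

t = 7.21 hours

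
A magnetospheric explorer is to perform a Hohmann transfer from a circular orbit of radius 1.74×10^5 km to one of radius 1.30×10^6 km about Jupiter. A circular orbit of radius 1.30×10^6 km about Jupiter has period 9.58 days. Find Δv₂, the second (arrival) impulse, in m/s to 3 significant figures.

From Kepler's third law T² = 4π²r³/μ at r = 1.30×10^6 km, T = 9.58 days = 9.58 × 86400 s = 8.27712×10^5 s: μ = 4π²r³/T² = 1.26599×10^8 km³/s².
The Hohmann ellipse has a_t = (r₁ + r₂)/2 = 7.370×10^5 km.
On the circular orbit at r = 1.300×10^6 km, v_c = √(μ/r) = 9.868 km/s.
Transfer-orbit speed at the same r (vis-viva, a = a_t): v_t = √[μ(2/r − 1/a_t)] = 4.795 km/s.
Δv₂ = |v_t − v_c| = |4.795 − 9.868| = 5.073 km/s.

Δv₂ = 5070 m/s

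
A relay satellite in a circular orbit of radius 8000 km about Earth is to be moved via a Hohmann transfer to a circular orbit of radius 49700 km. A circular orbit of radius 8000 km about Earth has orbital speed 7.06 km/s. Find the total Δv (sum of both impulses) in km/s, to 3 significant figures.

From the circular-orbit relation v² = μ/r at r = 8000 km: μ = v²r = (7.06)² × 8000 = 3.98749×10^5 km³/s².
Transfer-ellipse semi-major axis a_t = (r₁ + r₂)/2 = (8000 + 49700)/2 = 28850 km.
At r₁ the circular-orbit speed is v₁ = √(μ/r₁) = 7.060 km/s.
Transfer-orbit speed at r₁ (vis-viva equation): v_p = √[μ(2/r₁ − 1/a_t)] = 9.266 km/s.
First burn Δv₁ = |v_p − v₁| = 2.206 km/s.
Circular speed at r₂: v₂ = √(μ/r₂) = 2.833 km/s.
Transfer-orbit speed at r₂: v_a = √[μ(2/r₂ − 1/a_t)] = 1.492 km/s.
Second burn Δv₂ = |v₂ − v_a| = 1.341 km/s.
Total Δv = Δv₁ + Δv₂ = 3.547 km/s.

Δv = 3.55 km/s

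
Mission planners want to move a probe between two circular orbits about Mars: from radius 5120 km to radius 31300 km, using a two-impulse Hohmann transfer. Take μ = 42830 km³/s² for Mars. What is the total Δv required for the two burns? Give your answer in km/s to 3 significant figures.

Transfer-ellipse semi-major axis a_t = (r₁ + r₂)/2 = (5120 + 31300)/2 = 18210 km.
Circular speed at r₁: v₁ = √(μ/r₁) = √(42830/5120) = 2.8923 km/s.
Transfer-orbit speed at r₁ (vis-viva equation): v_p = √[μ(2/r₁ − 1/a_t)] = 3.7919 km/s.
First burn Δv₁ = |v_p − v₁| = 0.8996 km/s.
Circular speed at r₂: v₂ = √(μ/r₂) = 1.1698 km/s.
Transfer-orbit speed at r₂: v_a = √[μ(2/r₂ − 1/a_t)] = 0.62027 km/s.
Second burn Δv₂ = |v₂ − v_a| = 0.5495 km/s.
Δv = Δv₁ + Δv₂ = 0.8996 + 0.5495 = 1.449 km/s.

Δv = 1.45 km/s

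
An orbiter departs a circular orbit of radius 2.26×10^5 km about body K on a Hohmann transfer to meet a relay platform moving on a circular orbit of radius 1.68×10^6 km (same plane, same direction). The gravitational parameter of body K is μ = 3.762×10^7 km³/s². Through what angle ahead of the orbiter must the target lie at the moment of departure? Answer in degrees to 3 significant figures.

φ = 103°

The Hohmann ellipse has a_t = (r₁ + r₂)/2 = 9.530×10^5 km.
Transfer time t = π√(a_t³/μ) = 4.7652×10^5 s.
The target's mean motion on its circular orbit is ω₂ = √(μ/r₂³) = 2.8167×10^-6 rad/s.
Angle swept by the target during transfer: ω₂·t = 1.3422 rad = 76.90°.
Arrival is 180° from departure on the ellipse, so φ = 180° − 76.90° = 103°.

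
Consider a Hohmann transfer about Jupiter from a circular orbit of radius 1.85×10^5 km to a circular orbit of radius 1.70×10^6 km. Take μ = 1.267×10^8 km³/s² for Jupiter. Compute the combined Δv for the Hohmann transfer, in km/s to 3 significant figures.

Semi-major axis of the transfer orbit: a_t = (1.850×10^5 + 1.700×10^6)/2 = 9.425×10^5 km.
At r₁ the circular-orbit speed is v₁ = √(μ/r₁) = 26.1699 km/s.
Transfer-orbit speed at r₁ (vis-viva): v_p = √[μ(2/r₁ − 1/a_t)] = 35.1468 km/s.
First burn Δv₁ = |v_p − v₁| = 8.9769 km/s.
At r₂, v₂ = √(μ/r₂) = 8.6330 km/s.
Transfer-orbit speed at r₂: v_a = √[μ(2/r₂ − 1/a_t)] = 3.8248 km/s.
Second burn Δv₂ = |v₂ − v_a| = 4.8082 km/s.
Δv = Δv₁ + Δv₂ = 8.9769 + 4.8082 = 13.79 km/s.

Δv = 13.8 km/s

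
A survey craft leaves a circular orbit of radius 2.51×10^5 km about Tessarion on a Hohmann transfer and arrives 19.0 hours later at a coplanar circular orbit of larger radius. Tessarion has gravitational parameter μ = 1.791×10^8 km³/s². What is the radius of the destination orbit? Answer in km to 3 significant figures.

Transfer time t = 19.0 hours = 68400 s, and t = π√(a_t³/μ).
So a_t = (μ t²/π²)^(1/3) = (1.791×10^8 × (68400)² / π²)^(1/3) = 4.3951×10^5 km.
Since a_t = (r₁ + r₂)/2, r₂ = 2a_t − r₁ = 2×4.3951×10^5 − 2.510×10^5 = 6.2802×10^5 km.

r₂ = 6.28×10^5 km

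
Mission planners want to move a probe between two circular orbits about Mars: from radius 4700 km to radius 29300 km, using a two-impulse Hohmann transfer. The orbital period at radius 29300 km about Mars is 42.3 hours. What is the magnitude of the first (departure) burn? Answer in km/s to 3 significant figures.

From Kepler's third law T² = 4π²r³/μ at r = 29300 km, T = 42.3 hours = 42.3 × 3600 s = 1.5228×10^5 s: μ = 4π²r³/T² = 42823.0 km³/s².
Transfer-ellipse semi-major axis a_t = (r₁ + r₂)/2 = (4700 + 29300)/2 = 17000 km.
On the circular orbit at r = 4700 km, v_c = √(μ/r) = 3.0185 km/s.
Transfer-orbit speed at the same r (vis-viva, a = a_t): v_t = √[μ(2/r − 1/a_t)] = 3.9628 km/s.
Δv₁ = |v_t − v_c| = |3.9628 − 3.0185| = 0.9443 km/s.

Δv₁ = 0.944 km/s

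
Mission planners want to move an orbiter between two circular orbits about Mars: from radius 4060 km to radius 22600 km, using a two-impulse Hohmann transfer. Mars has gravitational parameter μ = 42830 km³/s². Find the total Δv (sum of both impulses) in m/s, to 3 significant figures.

Δv = 1600 m/s

Semi-major axis of the transfer orbit: a_t = (4060 + 22600)/2 = 13330 km.
Circular speed at r₁: v₁ = √(μ/r₁) = √(42830/4060) = 3.24796 km/s.
Transfer-orbit speed at r₁ (vis-viva equation): v_p = √[μ(2/r₁ − 1/a_t)] = 4.22912 km/s.
First burn Δv₁ = |v_p − v₁| = 0.9812 km/s.
Circular speed at r₂: v₂ = √(μ/r₂) = 1.3766 km/s.
Transfer-orbit speed at r₂: v_a = √[μ(2/r₂ − 1/a_t)] = 0.75974 km/s.
Second burn Δv₂ = |v₂ − v_a| = 0.6169 km/s.
Total Δv = Δv₁ + Δv₂ = 1.598 km/s.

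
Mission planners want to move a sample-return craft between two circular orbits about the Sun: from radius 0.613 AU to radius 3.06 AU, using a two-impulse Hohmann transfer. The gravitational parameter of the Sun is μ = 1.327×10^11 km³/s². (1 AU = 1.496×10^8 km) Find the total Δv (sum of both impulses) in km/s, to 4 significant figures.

Δv = 18.25 km/s

In km: r₁ = 0.613 × 1.496×10^8 = 9.17048×10^7 km; r₂ = 3.06 × 1.496×10^8 = 4.57776×10^8 km.
Semi-major axis of the transfer orbit: a_t = (9.17048×10^7 + 4.57776×10^8)/2 = 2.747404×10^8 km.
Circular speed at r₁: v₁ = √(μ/r₁) = √(1.327×10^11/9.17048×10^7) = 38.04 km/s.
Transfer-orbit speed at r₁ (v² = μ(2/r − 1/a)): v_p = √[μ(2/r₁ − 1/a_t)] = 49.10 km/s.
First burn Δv₁ = |v_p − v₁| = 11.06 km/s.
Circular speed at r₂: v₂ = √(μ/r₂) = 17.026 km/s.
Transfer-orbit speed at r₂: v_a = √[μ(2/r₂ − 1/a_t)] = 9.8366 km/s.
Second burn Δv₂ = |v₂ − v_a| = 7.189 km/s.
Total Δv = Δv₁ + Δv₂ = 18.25 km/s.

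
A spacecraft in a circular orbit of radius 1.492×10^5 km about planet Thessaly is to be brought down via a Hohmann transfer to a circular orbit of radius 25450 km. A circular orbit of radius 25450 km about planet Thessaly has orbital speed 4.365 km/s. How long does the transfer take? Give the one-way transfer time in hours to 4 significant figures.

From the circular-orbit relation v² = μ/r at r = 25450 km: μ = v²r = (4.365)² × 25450 = 4.84905×10^5 km³/s².
Semi-major axis of the transfer orbit: a_t = (1.492×10^5 + 25450)/2 = 87325 km.
By Kepler's third law the transfer-orbit period is T = 2π√(a_t³/μ), so t = T/2 = 1.1642×10^5 s.
Converting: 1.1642×10^5 s ÷ 3600 s/hour = 32.34 hours.

t = 32.34 hours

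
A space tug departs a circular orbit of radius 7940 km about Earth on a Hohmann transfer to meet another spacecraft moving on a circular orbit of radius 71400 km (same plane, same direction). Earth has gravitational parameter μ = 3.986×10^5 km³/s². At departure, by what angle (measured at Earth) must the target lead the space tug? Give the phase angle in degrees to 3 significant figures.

The Hohmann ellipse has a_t = (r₁ + r₂)/2 = 39670 km.
The half-period of the transfer ellipse is t = π√(a_t³/μ) = 39320 s.
The target's mean motion on its circular orbit is ω₂ = √(μ/r₂³) = 3.309×10^-5 rad/s.
Angle swept by the target during transfer: ω₂·t = 1.301 rad = 74.54°.
The space tug traverses 180° on the transfer ellipse, so the target must lead by 180° − 74.54° = 105°.

φ = 105°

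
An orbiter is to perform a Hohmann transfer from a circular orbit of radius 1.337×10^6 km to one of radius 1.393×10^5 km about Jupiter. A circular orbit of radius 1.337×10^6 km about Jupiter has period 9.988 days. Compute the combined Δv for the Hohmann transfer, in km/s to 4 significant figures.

From Kepler's third law T² = 4π²r³/μ at r = 1.337×10^6 km, T = 9.988 days = 9.988 × 86400 s = 8.629632×10^5 s: μ = 4π²r³/T² = 1.26698×10^8 km³/s².
The Hohmann ellipse has a_t = (r₁ + r₂)/2 = 7.3815×10^5 km.
At r₁ the circular-orbit speed is v₁ = √(μ/r₁) = 9.735 km/s.
On the transfer ellipse at r₁, vis-viva gives v_a = √[μ(2/r₁ − 1/a_t)] = 4.229 km/s.
First burn Δv₁ = |v_a − v₁| = 5.506 km/s.
At r₂, v₂ = √(μ/r₂) = 30.16 km/s.
Transfer-orbit speed at r₂: v_p = √[μ(2/r₂ − 1/a_t)] = 40.59 km/s.
Second burn Δv₂ = |v₂ − v_p| = 10.43 km/s.
Total Δv = Δv₁ + Δv₂ = 15.94 km/s.

Δv = 15.94 km/s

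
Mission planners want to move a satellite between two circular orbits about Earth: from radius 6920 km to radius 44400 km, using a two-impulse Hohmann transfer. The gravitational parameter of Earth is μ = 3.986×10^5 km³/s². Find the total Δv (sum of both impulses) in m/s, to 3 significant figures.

Δv = 3830 m/s

Semi-major axis of the transfer orbit: a_t = (6920 + 44400)/2 = 25660 km.
At r₁ the circular-orbit speed is v₁ = √(μ/r₁) = 7.5895 km/s.
On the transfer ellipse at r₁, vis-viva equation gives v_p = √[μ(2/r₁ − 1/a_t)] = 9.9834 km/s.
First burn Δv₁ = |v_p − v₁| = 2.394 km/s.
At r₂, v₂ = √(μ/r₂) = 2.996 km/s.
Transfer-orbit speed at r₂: v_a = √[μ(2/r₂ − 1/a_t)] = 1.556 km/s.
Second burn Δv₂ = |v₂ − v_a| = 1.440 km/s.
Total Δv = Δv₁ + Δv₂ = 3.834 km/s.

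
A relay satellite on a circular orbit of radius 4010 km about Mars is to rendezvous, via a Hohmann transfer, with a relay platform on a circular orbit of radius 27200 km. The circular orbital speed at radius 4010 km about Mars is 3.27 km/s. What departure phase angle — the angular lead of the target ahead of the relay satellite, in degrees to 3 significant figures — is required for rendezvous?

From the circular-orbit relation v² = μ/r at r = 4010 km: μ = v²r = (3.27)² × 4010 = 42878.5 km³/s².
Semi-major axis of the transfer orbit: a_t = (4010 + 27200)/2 = 15605 km.
Transfer time t = π√(a_t³/μ) = 29575 s.
The target's mean motion on its circular orbit is ω₂ = √(μ/r₂³) = 4.6160×10^-5 rad/s.
Angle swept by the target during transfer: ω₂·t = 1.3652 rad = 78.22°.
The relay satellite traverses 180° on the transfer ellipse, so the target must lead by 180° − 78.22° = 102°.

φ = 102°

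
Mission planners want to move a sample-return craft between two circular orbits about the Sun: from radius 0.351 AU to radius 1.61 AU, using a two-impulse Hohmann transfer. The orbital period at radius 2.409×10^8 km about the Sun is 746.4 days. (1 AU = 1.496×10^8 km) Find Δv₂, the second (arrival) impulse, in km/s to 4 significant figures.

From Kepler's third law T² = 4π²r³/μ at r = 2.409×10^8 km, T = 746.4 days = 746.4 × 86400 s = 6.448896×10^7 s: μ = 4π²r³/T² = 1.32709×10^11 km³/s².
In km: r₁ = 0.351 × 1.496×10^8 = 5.25096×10^7 km; r₂ = 1.61 × 1.496×10^8 = 2.40856×10^8 km.
Transfer-ellipse semi-major axis a_t = (r₁ + r₂)/2 = (5.25096×10^7 + 2.40856×10^8)/2 = 1.466828×10^8 km.
Circular speed at r = 2.40856×10^8 km: v_c = √(μ/r) = 23.473 km/s.
Vis-viva on the transfer ellipse at r = 2.40856×10^8 km gives v_t = √[μ(2/r − 1/a_t)] = 14.044 km/s.
Δv₂ = |v_t − v_c| = |14.044 − 23.473| = 9.429 km/s.

Δv₂ = 9.429 km/s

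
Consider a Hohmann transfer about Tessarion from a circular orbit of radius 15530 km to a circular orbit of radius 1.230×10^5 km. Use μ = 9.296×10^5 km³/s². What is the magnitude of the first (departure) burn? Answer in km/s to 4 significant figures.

Semi-major axis of the transfer orbit: a_t = (15530 + 1.230×10^5)/2 = 69265 km.
On the circular orbit at r = 15530 km, v_c = √(μ/r) = 7.737 km/s.
Transfer-orbit speed at the same r (vis-viva, a = a_t): v_t = √[μ(2/r − 1/a_t)] = 10.31 km/s.
Δv₁ = |v_t − v_c| = |10.31 − 7.737| = 2.573 km/s.

Δv₁ = 2.573 km/s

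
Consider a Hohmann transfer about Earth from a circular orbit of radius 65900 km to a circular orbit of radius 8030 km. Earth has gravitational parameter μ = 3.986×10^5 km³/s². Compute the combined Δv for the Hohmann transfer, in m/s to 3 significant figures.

Δv = 3670 m/s

The Hohmann ellipse has a_t = (r₁ + r₂)/2 = 36965 km.
At r₁ the circular-orbit speed is v₁ = √(μ/r₁) = 2.459 km/s.
On the transfer ellipse at r₁, vis-viva equation gives v_a = √[μ(2/r₁ − 1/a_t)] = 1.146 km/s.
First burn Δv₁ = |v_a − v₁| = 1.313 km/s.
Circular speed at r₂: v₂ = √(μ/r₂) = 7.045 km/s.
Transfer-orbit speed at r₂: v_p = √[μ(2/r₂ − 1/a_t)] = 9.407 km/s.
Second burn Δv₂ = |v₂ − v_p| = 2.362 km/s.
Δv = Δv₁ + Δv₂ = 1.313 + 2.362 = 3.675 km/s.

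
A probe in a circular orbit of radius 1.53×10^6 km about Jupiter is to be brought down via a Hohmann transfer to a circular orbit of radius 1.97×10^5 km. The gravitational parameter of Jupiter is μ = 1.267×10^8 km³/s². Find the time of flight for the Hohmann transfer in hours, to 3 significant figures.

The Hohmann ellipse has a_t = (r₁ + r₂)/2 = 8.635×10^5 km.
Transfer time t = π√(a_t³/μ) = π√((8.635×10^5)³ / 1.267×10^8) = 2.240×10^5 s.
Converting: 2.240×10^5 s ÷ 3600 s/hour = 62.2 hours.

t = 62.2 hours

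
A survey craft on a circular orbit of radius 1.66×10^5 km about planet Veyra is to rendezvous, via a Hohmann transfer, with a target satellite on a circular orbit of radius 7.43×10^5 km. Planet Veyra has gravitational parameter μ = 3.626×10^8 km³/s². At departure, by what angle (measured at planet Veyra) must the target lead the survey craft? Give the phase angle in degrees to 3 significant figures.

The Hohmann ellipse has a_t = (r₁ + r₂)/2 = 4.545×10^5 km.
The half-period of the transfer ellipse is t = π√(a_t³/μ) = 50550 s.
The target's mean motion on its circular orbit is ω₂ = √(μ/r₂³) = 2.973×10^-5 rad/s.
Angle swept by the target during transfer: ω₂·t = 1.503 rad = 86.12°.
Arrival is 180° from departure on the ellipse, so φ = 180° − 86.12° = 93.9°.

φ = 93.9°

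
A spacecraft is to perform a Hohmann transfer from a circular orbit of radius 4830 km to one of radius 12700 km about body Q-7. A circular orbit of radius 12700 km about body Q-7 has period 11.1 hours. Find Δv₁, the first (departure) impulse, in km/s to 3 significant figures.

Δv₁ = 0.660 km/s

From Kepler's third law T² = 4π²r³/μ at r = 12700 km, T = 11.1 hours = 11.1 × 3600 s = 39960 s: μ = 4π²r³/T² = 50643.1 km³/s².
Semi-major axis of the transfer orbit: a_t = (4830 + 12700)/2 = 8765 km.
Circular speed at r = 4830 km: v_c = √(μ/r) = 3.23807 km/s.
Vis-viva on the transfer ellipse at r = 4830 km gives v_t = √[μ(2/r − 1/a_t)] = 3.89773 km/s.
Δv₁ = |v_t − v_c| = |3.89773 − 3.23807| = 0.6597 km/s.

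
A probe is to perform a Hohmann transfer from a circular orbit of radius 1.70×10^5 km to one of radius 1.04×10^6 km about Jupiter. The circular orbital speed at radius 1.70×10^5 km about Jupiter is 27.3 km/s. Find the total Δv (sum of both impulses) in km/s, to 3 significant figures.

From the circular-orbit relation v² = μ/r at r = 1.70×10^5 km: μ = v²r = (27.3)² × 1.70×10^5 = 1.26699×10^8 km³/s².
Transfer-ellipse semi-major axis a_t = (r₁ + r₂)/2 = (1.700×10^5 + 1.040×10^6)/2 = 6.050×10^5 km.
At r₁ the circular-orbit speed is v₁ = √(μ/r₁) = 27.300 km/s.
On the transfer ellipse at r₁, vis-viva gives v_p = √[μ(2/r₁ − 1/a_t)] = 35.793 km/s.
First burn Δv₁ = |v_p − v₁| = 8.493 km/s.
At r₂, v₂ = √(μ/r₂) = 11.0375 km/s.
Transfer-orbit speed at r₂: v_a = √[μ(2/r₂ − 1/a_t)] = 5.85083 km/s.
Second burn Δv₂ = |v₂ − v_a| = 5.187 km/s.
Δv = Δv₁ + Δv₂ = 8.493 + 5.187 = 13.68 km/s.

Δv = 13.7 km/s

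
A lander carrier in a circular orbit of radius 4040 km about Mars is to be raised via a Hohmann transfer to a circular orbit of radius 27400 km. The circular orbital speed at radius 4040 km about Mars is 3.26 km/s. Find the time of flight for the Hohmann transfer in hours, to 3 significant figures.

t = 8.30 hours

From the circular-orbit relation v² = μ/r at r = 4040 km: μ = v²r = (3.26)² × 4040 = 42935.5 km³/s².
The Hohmann ellipse has a_t = (r₁ + r₂)/2 = 15720 km.
By Kepler's third law the transfer-orbit period is T = 2π√(a_t³/μ), so t = T/2 = 29880 s.
Converting: 29880 s ÷ 3600 s/hour = 8.30 hours.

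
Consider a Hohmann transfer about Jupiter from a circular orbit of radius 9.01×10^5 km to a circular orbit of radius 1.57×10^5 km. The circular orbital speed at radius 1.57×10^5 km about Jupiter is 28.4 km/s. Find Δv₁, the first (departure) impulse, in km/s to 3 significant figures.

Δv₁ = 5.40 km/s

From the circular-orbit relation v² = μ/r at r = 1.57×10^5 km: μ = v²r = (28.4)² × 1.57×10^5 = 1.26630×10^8 km³/s².
Transfer-ellipse semi-major axis a_t = (r₁ + r₂)/2 = (9.010×10^5 + 1.570×10^5)/2 = 5.290×10^5 km.
On the circular orbit at r = 9.010×10^5 km, v_c = √(μ/r) = 11.855 km/s.
Transfer-orbit speed at the same r (vis-viva, a = a_t): v_t = √[μ(2/r − 1/a_t)] = 6.4584 km/s.
Δv₁ = |v_t − v_c| = |6.4584 − 11.855| = 5.397 km/s.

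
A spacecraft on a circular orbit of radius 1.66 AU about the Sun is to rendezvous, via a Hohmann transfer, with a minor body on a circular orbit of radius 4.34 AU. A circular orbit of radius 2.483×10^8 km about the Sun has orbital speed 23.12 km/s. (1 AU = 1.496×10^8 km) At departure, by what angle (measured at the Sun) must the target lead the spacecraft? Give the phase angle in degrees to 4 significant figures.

From the circular-orbit relation v² = μ/r at r = 2.483×10^8 km: μ = v²r = (23.12)² × 2.483×10^8 = 1.32725×10^11 km³/s².
In km: r₁ = 1.66 × 1.496×10^8 = 2.48336×10^8 km; r₂ = 4.34 × 1.496×10^8 = 6.49264×10^8 km.
Transfer-ellipse semi-major axis a_t = (r₁ + r₂)/2 = (2.48336×10^8 + 6.49264×10^8)/2 = 4.488×10^8 km.
The half-period of the transfer ellipse is t = π√(a_t³/μ) = 8.1989×10^7 s.
The target's mean motion on its circular orbit is ω₂ = √(μ/r₂³) = 2.2021×10^-8 rad/s.
Angle swept by the target during transfer: ω₂·t = 1.8055 rad = 103.45°.
Arrival is 180° from departure on the ellipse, so φ = 180° − 103.45° = 76.55°.

φ = 76.55°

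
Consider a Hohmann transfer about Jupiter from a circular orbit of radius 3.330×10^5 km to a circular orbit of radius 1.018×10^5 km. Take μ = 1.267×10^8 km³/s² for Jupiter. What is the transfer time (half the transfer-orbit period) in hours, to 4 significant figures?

t = 7.859 hours

Semi-major axis of the transfer orbit: a_t = (3.330×10^5 + 1.018×10^5)/2 = 2.174×10^5 km.
Transfer time t = π√(a_t³/μ) = π√((2.174×10^5)³ / 1.267×10^8) = 28291 s.
Converting: 28291 s ÷ 3600 s/hour = 7.859 hours.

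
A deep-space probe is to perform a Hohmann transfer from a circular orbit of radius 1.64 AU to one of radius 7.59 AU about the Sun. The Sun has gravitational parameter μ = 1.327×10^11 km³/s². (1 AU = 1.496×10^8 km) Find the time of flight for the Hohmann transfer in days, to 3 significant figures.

In km: r₁ = 1.64 × 1.496×10^8 = 2.45344×10^8 km; r₂ = 7.59 × 1.496×10^8 = 1.135464×10^9 km.
Semi-major axis of the transfer orbit: a_t = (2.45344×10^8 + 1.135464×10^9)/2 = 6.90404×10^8 km.
By Kepler's third law the transfer-orbit period is T = 2π√(a_t³/μ), so t = T/2 = 1.564×10^8 s.
Converting: 1.564×10^8 s ÷ 86400 s/day = 1810 days.

t = 1810 days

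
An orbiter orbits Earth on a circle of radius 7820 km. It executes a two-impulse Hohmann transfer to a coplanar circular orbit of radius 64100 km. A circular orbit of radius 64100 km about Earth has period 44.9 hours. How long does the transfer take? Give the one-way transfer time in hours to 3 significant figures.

t = 9.43 hours

From Kepler's third law T² = 4π²r³/μ at r = 64100 km, T = 44.9 hours = 44.9 × 3600 s = 1.6164×10^5 s: μ = 4π²r³/T² = 3.97957×10^5 km³/s².
Transfer-ellipse semi-major axis a_t = (r₁ + r₂)/2 = (7820 + 64100)/2 = 35960 km.
Transfer time t = π√(a_t³/μ) = π√((35960)³ / 3.97957×10^5) = 33960 s.
Converting: 33960 s ÷ 3600 s/hour = 9.43 hours.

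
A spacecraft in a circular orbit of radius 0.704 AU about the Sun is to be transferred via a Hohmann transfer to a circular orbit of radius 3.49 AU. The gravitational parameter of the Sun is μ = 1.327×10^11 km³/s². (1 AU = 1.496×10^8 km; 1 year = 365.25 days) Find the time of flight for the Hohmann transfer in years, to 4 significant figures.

t = 1.518 years

In km: r₁ = 0.704 × 1.496×10^8 = 1.053184×10^8 km; r₂ = 3.49 × 1.496×10^8 = 5.22104×10^8 km.
The Hohmann ellipse has a_t = (r₁ + r₂)/2 = 3.137112×10^8 km.
Transfer time t = π√(a_t³/μ) = π√((3.137112×10^8)³ / 1.327×10^11) = 4.792×10^7 s.
Converting: 4.792×10^7 s ÷ 3.15576×10^7 s/year (365.25 × 86400) = 1.518 years.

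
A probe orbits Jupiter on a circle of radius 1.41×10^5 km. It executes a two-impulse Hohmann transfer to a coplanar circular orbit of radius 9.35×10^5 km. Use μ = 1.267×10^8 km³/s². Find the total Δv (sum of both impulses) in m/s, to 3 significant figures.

Δv = 15200 m/s

The Hohmann ellipse has a_t = (r₁ + r₂)/2 = 5.380×10^5 km.
At r₁ the circular-orbit speed is v₁ = √(μ/r₁) = 29.976 km/s.
Transfer-orbit speed at r₁ (v² = μ(2/r − 1/a)): v_p = √[μ(2/r₁ − 1/a_t)] = 39.518 km/s.
First burn Δv₁ = |v_p − v₁| = 9.542 km/s.
Circular speed at r₂: v₂ = √(μ/r₂) = 11.64 km/s.
Transfer-orbit speed at r₂: v_a = √[μ(2/r₂ − 1/a_t)] = 5.959 km/s.
Second burn Δv₂ = |v₂ − v_a| = 5.681 km/s.
Total Δv = Δv₁ + Δv₂ = 15.22 km/s.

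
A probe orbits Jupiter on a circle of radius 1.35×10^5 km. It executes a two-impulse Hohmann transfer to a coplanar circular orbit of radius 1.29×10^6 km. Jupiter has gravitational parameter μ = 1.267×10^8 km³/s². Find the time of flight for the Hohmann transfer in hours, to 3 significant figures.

t = 46.6 hours

Semi-major axis of the transfer orbit: a_t = (1.350×10^5 + 1.290×10^6)/2 = 7.125×10^5 km.
Half the transfer-orbit period gives t = π√(a_t³/μ) = 1.679×10^5 s.
Converting: 1.679×10^5 s ÷ 3600 s/hour = 46.6 hours.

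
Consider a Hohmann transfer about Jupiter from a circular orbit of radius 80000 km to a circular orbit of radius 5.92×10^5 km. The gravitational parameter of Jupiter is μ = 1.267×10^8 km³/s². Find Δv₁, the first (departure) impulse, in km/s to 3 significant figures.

The Hohmann ellipse has a_t = (r₁ + r₂)/2 = 3.360×10^5 km.
Circular speed at r = 80000 km: v_c = √(μ/r) = 39.796 km/s.
Transfer-orbit speed at the same r (vis-viva, a = a_t): v_t = √[μ(2/r − 1/a_t)] = 52.824 km/s.
Δv₁ = |v_t − v_c| = |52.824 − 39.796| = 13.03 km/s.

Δv₁ = 13.0 km/s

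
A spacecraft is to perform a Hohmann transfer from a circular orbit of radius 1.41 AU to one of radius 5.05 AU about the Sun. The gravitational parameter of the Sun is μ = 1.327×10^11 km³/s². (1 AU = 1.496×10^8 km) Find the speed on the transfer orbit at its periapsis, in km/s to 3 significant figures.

In km: r₁ = 1.41 × 1.496×10^8 = 2.10936×10^8 km; r₂ = 5.05 × 1.496×10^8 = 7.5548×10^8 km.
The Hohmann ellipse has a_t = (r₁ + r₂)/2 = 4.83208×10^8 km.
At periapsis, r = 2.10936×10^8 km.
From the vis-viva equation, v = √[μ(2/r − 1/a_t)] = 31.36 km/s.

v = 31.4 km/s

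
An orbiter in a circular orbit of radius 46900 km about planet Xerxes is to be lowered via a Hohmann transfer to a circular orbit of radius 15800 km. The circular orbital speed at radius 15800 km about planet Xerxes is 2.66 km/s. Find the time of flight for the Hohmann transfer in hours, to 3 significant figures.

t = 14.5 hours

From the circular-orbit relation v² = μ/r at r = 15800 km: μ = v²r = (2.66)² × 15800 = 1.11794×10^5 km³/s².
Semi-major axis of the transfer orbit: a_t = (46900 + 15800)/2 = 31350 km.
Half the transfer-orbit period gives t = π√(a_t³/μ) = 52160 s.
Converting: 52160 s ÷ 3600 s/hour = 14.5 hours.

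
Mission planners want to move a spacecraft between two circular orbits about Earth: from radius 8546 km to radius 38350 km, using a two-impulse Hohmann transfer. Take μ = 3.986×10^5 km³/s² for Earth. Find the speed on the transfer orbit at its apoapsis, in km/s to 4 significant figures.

v = 1.946 km/s

The Hohmann ellipse has a_t = (r₁ + r₂)/2 = 23448 km.
The apoapsis of the transfer ellipse is at r = 38350 km.
From the vis-viva equation, v = √[μ(2/r − 1/a_t)] = 1.946 km/s.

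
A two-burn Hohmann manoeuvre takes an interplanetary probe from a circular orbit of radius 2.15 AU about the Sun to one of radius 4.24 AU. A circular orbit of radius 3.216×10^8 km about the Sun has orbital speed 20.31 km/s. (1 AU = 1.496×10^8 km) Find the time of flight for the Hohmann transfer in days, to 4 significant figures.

t = 1043 days

From the circular-orbit relation v² = μ/r at r = 3.216×10^8 km: μ = v²r = (20.31)² × 3.216×10^8 = 1.32659×10^11 km³/s².
In km: r₁ = 2.15 × 1.496×10^8 = 3.2164×10^8 km; r₂ = 4.24 × 1.496×10^8 = 6.34304×10^8 km.
Semi-major axis of the transfer orbit: a_t = (3.2164×10^8 + 6.34304×10^8)/2 = 4.77972×10^8 km.
Half the transfer-orbit period gives t = π√(a_t³/μ) = 9.013×10^7 s.
Converting: 9.013×10^7 s ÷ 86400 s/day = 1043 days.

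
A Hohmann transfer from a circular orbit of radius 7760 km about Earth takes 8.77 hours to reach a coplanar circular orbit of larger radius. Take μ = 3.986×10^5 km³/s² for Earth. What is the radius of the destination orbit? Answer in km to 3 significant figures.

r₂ = 60800 km

Transfer time t = 8.77 hours = 31572 s, and t = π√(a_t³/μ).
So a_t = (μ t²/π²)^(1/3) = (3.986×10^5 × (31572)² / π²)^(1/3) = 34273 km.
Since a_t = (r₁ + r₂)/2, r₂ = 2a_t − r₁ = 2×34273 − 7760 = 60786 km.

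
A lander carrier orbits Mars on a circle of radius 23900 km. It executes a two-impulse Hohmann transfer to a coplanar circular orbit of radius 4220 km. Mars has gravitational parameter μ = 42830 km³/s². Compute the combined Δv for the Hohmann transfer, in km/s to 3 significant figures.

Δv = 1.57 km/s

Transfer-ellipse semi-major axis a_t = (r₁ + r₂)/2 = (23900 + 4220)/2 = 14060 km.
Circular speed at r₁: v₁ = √(μ/r₁) = √(42830/23900) = 1.3387 km/s.
Transfer-orbit speed at r₁ (vis-viva): v_a = √[μ(2/r₁ − 1/a_t)] = 0.73340 km/s.
First burn Δv₁ = |v_a − v₁| = 0.6053 km/s.
At r₂, v₂ = √(μ/r₂) = 3.1858 km/s.
Transfer-orbit speed at r₂: v_p = √[μ(2/r₂ − 1/a_t)] = 4.1536 km/s.
Second burn Δv₂ = |v₂ − v_p| = 0.9678 km/s.
Total Δv = Δv₁ + Δv₂ = 1.573 km/s.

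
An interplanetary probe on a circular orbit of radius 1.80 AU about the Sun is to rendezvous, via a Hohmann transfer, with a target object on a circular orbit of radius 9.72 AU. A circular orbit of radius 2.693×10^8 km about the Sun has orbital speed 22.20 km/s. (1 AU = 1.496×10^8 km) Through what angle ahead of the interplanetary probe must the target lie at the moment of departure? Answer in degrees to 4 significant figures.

φ = 97.89°

From the circular-orbit relation v² = μ/r at r = 2.693×10^8 km: μ = v²r = (22.20)² × 2.693×10^8 = 1.32722×10^11 km³/s².
In km: r₁ = 1.80 × 1.496×10^8 = 2.6928×10^8 km; r₂ = 9.72 × 1.496×10^8 = 1.454112×10^9 km.
Transfer-ellipse semi-major axis a_t = (r₁ + r₂)/2 = (2.6928×10^8 + 1.454112×10^9)/2 = 8.61696×10^8 km.
Transfer time t = π√(a_t³/μ) = 2.1813×10^8 s.
The target's mean motion on its circular orbit is ω₂ = √(μ/r₂³) = 6.5701×10^-9 rad/s.
Angle swept by the target during transfer: ω₂·t = 1.4331 rad = 82.11°.
Arrival is 180° from departure on the ellipse, so φ = 180° − 82.11° = 97.89°.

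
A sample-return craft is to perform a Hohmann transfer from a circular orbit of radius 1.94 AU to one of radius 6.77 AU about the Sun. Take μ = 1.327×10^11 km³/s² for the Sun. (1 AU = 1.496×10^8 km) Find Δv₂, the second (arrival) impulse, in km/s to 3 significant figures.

In km: r₁ = 1.94 × 1.496×10^8 = 2.90224×10^8 km; r₂ = 6.77 × 1.496×10^8 = 1.012792×10^9 km.
Semi-major axis of the transfer orbit: a_t = (2.90224×10^8 + 1.012792×10^9)/2 = 6.51508×10^8 km.
Circular speed at r = 1.012792×10^9 km: v_c = √(μ/r) = 11.447 km/s.
Vis-viva on the transfer ellipse at r = 1.012792×10^9 km gives v_t = √[μ(2/r − 1/a_t)] = 7.6398 km/s.
Δv₂ = |v_t − v_c| = |7.6398 − 11.447| = 3.807 km/s.

Δv₂ = 3.81 km/s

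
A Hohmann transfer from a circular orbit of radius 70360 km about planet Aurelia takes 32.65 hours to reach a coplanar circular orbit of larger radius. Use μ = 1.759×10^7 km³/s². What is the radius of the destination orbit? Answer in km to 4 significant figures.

Transfer time t = 32.65 hours = 1.1754×10^5 s, and t = π√(a_t³/μ).
So a_t = (μ t²/π²)^(1/3) = (1.759×10^7 × (1.1754×10^5)² / π²)^(1/3) = 2.9092×10^5 km.
Since a_t = (r₁ + r₂)/2, r₂ = 2a_t − r₁ = 2×2.9092×10^5 − 70360 = 5.1148×10^5 km.

r₂ = 5.115×10^5 km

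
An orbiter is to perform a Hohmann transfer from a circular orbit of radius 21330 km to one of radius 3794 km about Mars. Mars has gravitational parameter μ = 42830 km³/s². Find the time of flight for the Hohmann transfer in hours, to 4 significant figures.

t = 5.937 hours

The Hohmann ellipse has a_t = (r₁ + r₂)/2 = 12562 km.
By Kepler's third law the transfer-orbit period is T = 2π√(a_t³/μ), so t = T/2 = 21373 s.
Converting: 21373 s ÷ 3600 s/hour = 5.937 hours.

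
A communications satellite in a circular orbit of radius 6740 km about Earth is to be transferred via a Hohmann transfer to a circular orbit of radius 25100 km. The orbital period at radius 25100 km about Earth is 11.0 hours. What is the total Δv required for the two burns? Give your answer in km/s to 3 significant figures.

From Kepler's third law T² = 4π²r³/μ at r = 25100 km, T = 11.0 hours = 11.0 × 3600 s = 39600 s: μ = 4π²r³/T² = 3.98098×10^5 km³/s².
Semi-major axis of the transfer orbit: a_t = (6740 + 25100)/2 = 15920 km.
At r₁ the circular-orbit speed is v₁ = √(μ/r₁) = 7.685 km/s.
On the transfer ellipse at r₁, vis-viva gives v_p = √[μ(2/r₁ − 1/a_t)] = 9.650 km/s.
First burn Δv₁ = |v_p − v₁| = 1.965 km/s.
At r₂, v₂ = √(μ/r₂) = 3.9825 km/s.
Transfer-orbit speed at r₂: v_a = √[μ(2/r₂ − 1/a_t)] = 2.5913 km/s.
Second burn Δv₂ = |v₂ − v_a| = 1.391 km/s.
Δv = Δv₁ + Δv₂ = 1.965 + 1.391 = 3.356 km/s.

Δv = 3.36 km/s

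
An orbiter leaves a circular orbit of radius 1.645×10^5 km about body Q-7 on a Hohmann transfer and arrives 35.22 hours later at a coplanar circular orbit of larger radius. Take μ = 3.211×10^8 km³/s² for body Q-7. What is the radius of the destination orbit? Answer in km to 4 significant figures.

Transfer time t = 35.22 hours = 1.26792×10^5 s, and t = π√(a_t³/μ).
So a_t = (μ t²/π²)^(1/3) = (3.211×10^8 × (1.26792×10^5)² / π²)^(1/3) = 8.0570×10^5 km.
Since a_t = (r₁ + r₂)/2, r₂ = 2a_t − r₁ = 2×8.0570×10^5 − 1.645×10^5 = 1.4469×10^6 km.

r₂ = 1.447×10^6 km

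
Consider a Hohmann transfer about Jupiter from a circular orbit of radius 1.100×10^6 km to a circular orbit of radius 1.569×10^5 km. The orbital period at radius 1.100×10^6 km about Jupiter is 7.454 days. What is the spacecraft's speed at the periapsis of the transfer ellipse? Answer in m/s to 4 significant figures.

From Kepler's third law T² = 4π²r³/μ at r = 1.100×10^6 km, T = 7.454 days = 7.454 × 86400 s = 6.440256×10^5 s: μ = 4π²r³/T² = 1.26687×10^8 km³/s².
Semi-major axis of the transfer orbit: a_t = (1.100×10^6 + 1.569×10^5)/2 = 6.2845×10^5 km.
At periapsis, r = 1.569×10^5 km.
Vis-viva: v = √[μ(2/r − 1/a_t)] = √[1.26687×10^8 × (2/1.569×10^5 − 1/6.2845×10^5)] = 37.59 km/s.

v = 37590 m/s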